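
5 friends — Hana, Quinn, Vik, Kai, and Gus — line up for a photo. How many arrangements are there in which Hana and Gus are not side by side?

Of the 5! = 120 arrangements, those with Hana and Gus adjacent number 2 × 4! = 48 (treat the pair as a block with 2 internal orders).
Complementary counting: 120 − 48 = 72.

72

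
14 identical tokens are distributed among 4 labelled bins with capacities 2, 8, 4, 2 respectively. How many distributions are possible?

Without the upper bounds there are C(17,3) = 680 ways to split 14 among 4 bins.
Subtract solutions that violate a single cap (substitute x_i' = x_i − (cap_i+1)): x_1 ≥ 3 gives C(14,3) = 364; x_2 ≥ 9 gives C(8,3) = 56; x_3 ≥ 5 gives C(12,3) = 220; x_4 ≥ 3 gives C(14,3) = 364. Together 1004.
Add back pairs where two caps are both exceeded: 10 + 84 + 165 + 1 + 10 + 84 = 354.
Subtract triples: 0 + 0 + 20 + 0 = 20.
By inclusion–exclusion the count is 680 − 1004 + 354 − 20 = 10.

10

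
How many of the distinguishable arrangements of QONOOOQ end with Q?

30

With the last slot taken by Q, it remains to arrange the other 6 letters (ONOOOQ).
Those 6 letters have O appearing 4 times, giving (6)!/(4!) = 30.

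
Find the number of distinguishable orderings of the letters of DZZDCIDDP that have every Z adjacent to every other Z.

Treat the 2 copies of Z as a single block. The multiset to arrange is then {ZZ, C, D, D, D, D, I, P}, 8 items in all.
That gives (8)!/(4!) = 1680 arrangements.

1680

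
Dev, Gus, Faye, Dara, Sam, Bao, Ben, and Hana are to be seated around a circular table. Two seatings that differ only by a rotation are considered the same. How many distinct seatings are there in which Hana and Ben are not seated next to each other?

All circular seatings of 8 people number (7)! = 5040.
Seatings with Hana beside Ben: treat them as a block with 2 internal orders, giving 2 × (6)! = 1440.
Subtracting, 5040 − 1440 = 3600.

3600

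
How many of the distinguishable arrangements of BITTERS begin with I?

360

With the first slot taken by I, it remains to arrange the other 6 letters (BTTERS).
Those 6 letters have T appearing twice, giving (6)!/(2!) = 360.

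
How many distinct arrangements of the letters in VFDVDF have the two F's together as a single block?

Treat the 2 copies of F as a single block. The multiset to arrange is then {FF, D, D, V, V}, 5 items in all.
That gives (5)!/(2!·2!) = 30 arrangements.

30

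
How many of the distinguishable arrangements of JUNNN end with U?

4

With the last slot taken by U, it remains to arrange the other 4 letters (JNNN).
Those 4 letters have N appearing 3 times, giving (4)!/(3!) = 4.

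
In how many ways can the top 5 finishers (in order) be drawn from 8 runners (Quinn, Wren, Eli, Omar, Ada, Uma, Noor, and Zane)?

6720

This is an ordered selection of 5 from 8: P(8,5).
That gives 8 × 7 × 6 × 5 × 4 = 6720.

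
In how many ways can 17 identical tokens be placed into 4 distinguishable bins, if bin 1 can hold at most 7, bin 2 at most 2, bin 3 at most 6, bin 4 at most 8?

Ignoring the caps, the number of non-negative solutions to x_1+…+x_4 = 17 is C(20,3) = 1140.
Subtract solutions that violate a single cap (substitute x_i' = x_i − (cap_i+1)): x_1 ≥ 8 gives C(12,3) = 220; x_2 ≥ 3 gives C(17,3) = 680; x_3 ≥ 7 gives C(13,3) = 286; x_4 ≥ 9 gives C(11,3) = 165. Together 1351.
Add back pairs where two caps are both exceeded: 84 + 10 + 1 + 120 + 56 + 4 = 275.
By inclusion–exclusion the count is 1140 − 1351 + 275 = 64.

64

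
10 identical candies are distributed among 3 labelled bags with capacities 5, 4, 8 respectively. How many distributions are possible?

Without the upper bounds there are C(12,2) = 66 ways to split 10 among 3 bags.
Subtract solutions that violate a single cap (substitute x_i' = x_i − (cap_i+1)): x_1 ≥ 6 gives C(6,2) = 15; x_2 ≥ 5 gives C(7,2) = 21; x_3 ≥ 9 gives C(3,2) = 3. Together 39.
No two caps can be exceeded simultaneously, so the pair terms are all 0.
By inclusion–exclusion the count is 66 − 39 + 0 = 27.

27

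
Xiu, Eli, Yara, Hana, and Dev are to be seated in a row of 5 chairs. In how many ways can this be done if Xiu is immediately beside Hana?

Treat {Xiu, Hana} as a single unit. There are 4 units to order, and the pair itself can be ordered 2 ways.
So the count is 2·(4)! = 48.

48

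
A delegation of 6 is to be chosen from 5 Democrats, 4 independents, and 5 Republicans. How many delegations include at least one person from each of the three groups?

2625

With no constraint there are C(14,6) = 3003 possible selections.
Selections missing a whole group: no Democrats → C(9,6) = 84; no independents → C(10,6) = 210; no Republicans → C(9,6) = 84.
Add back selections omitting two groups (i.e. drawn from a single group): C(5,6) + C(4,6) + C(5,6) = 0.
By inclusion–exclusion: 3003 − 378 + 0 = 2625.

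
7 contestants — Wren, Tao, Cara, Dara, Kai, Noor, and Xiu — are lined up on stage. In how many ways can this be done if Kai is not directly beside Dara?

3600

There are 7! = 5040 arrangements in all. If Kai and Dara are adjacent, merging them into one block gives 2·(6)! = 1440 arrangements.
Complementary counting: 5040 − 1440 = 3600.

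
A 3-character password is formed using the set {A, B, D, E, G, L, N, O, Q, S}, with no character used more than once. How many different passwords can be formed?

With no repetition, fill the 3 characters in order: 10 choices, then 9, down to 8.
That product is 10 × 9 × 8 = 720.

720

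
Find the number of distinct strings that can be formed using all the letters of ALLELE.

60

ALLELE has 6 letters with E appearing twice and L appearing 3 times.
So there are 6! / (3!·2!) = 60 distinguishable arrangements.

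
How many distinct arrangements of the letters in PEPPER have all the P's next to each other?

Treat the 3 copies of P as a single block. The multiset to arrange is then {PPP, E, E, R}, 4 items in all.
That gives (4)!/(2!) = 12 arrangements.

12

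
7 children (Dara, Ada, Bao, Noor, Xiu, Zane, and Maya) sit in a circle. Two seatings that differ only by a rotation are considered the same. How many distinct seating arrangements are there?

720

Seat Dara anywhere (absorbing the rotational symmetry), then permute the other 6: (6)! = 720.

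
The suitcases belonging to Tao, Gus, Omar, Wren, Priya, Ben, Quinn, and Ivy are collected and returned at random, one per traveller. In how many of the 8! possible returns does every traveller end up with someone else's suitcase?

14833

This is the derangement count D_8: permutations of 8 items with no fixed point.
By inclusion–exclusion this is Σ_{j=0}^{8} (−1)^j C(8,j)·(8−j)!.
Computing: 40320 − 40320 + 20160 − 6720 + 1680 − 336 + 56 − 8 + 1 = 14833.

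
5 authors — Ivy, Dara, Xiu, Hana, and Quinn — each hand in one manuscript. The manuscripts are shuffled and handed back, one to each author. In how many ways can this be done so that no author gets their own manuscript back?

This is the derangement count D_5: permutations of 5 items with no fixed point.
By inclusion–exclusion this is Σ_{j=0}^{5} (−1)^j C(5,j)·(5−j)!.
Computing: 120 − 120 + 60 − 20 + 5 − 1 = 44.

44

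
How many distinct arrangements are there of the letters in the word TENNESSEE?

3780

The 9 letters of TENNESSEE have repeats: E appearing 4 times, N appearing twice, and S appearing twice.
So there are 9! / (4!·2!·2!) = 3780 distinguishable arrangements.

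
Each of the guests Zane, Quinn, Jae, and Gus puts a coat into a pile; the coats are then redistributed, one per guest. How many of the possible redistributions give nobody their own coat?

9

Let Aᵢ be the assignments in which guest i gets their own coat. We want the size of the complement of A₁∪…∪A_4.
By inclusion–exclusion this is Σ_{j=0}^{4} (−1)^j C(4,j)·(4−j)!.
Computing: 24 − 24 + 12 − 4 + 1 = 9.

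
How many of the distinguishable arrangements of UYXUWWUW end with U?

With the last slot taken by U, it remains to arrange the other 7 letters (YXUWWUW).
Those 7 letters have U appearing twice and W appearing 3 times, giving (7)!/(3!·2!) = 420.

420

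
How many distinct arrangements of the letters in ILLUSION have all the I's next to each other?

2520

Treat the 2 copies of I as a single block. The multiset to arrange is then {II, L, L, N, O, S, U}, 7 items in all.
That gives (7)!/(2!) = 2520 arrangements.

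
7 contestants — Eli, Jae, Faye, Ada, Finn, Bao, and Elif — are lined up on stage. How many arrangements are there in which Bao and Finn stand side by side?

1440

Treat {Bao, Finn} as a single unit. There are 6 units to order, and the pair itself can be ordered 2 ways.
So the count is 2·(6)! = 1440.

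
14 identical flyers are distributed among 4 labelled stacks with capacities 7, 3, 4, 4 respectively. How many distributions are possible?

34

Without the upper bounds there are C(17,3) = 680 ways to split 14 among 4 stacks.
Subtract solutions that violate a single cap (substitute x_i' = x_i − (cap_i+1)): x_1 ≥ 8 gives C(9,3) = 84; x_2 ≥ 4 gives C(13,3) = 286; x_3 ≥ 5 gives C(12,3) = 220; x_4 ≥ 5 gives C(12,3) = 220. Together 810.
Add back pairs where two caps are both exceeded: 10 + 4 + 4 + 56 + 56 + 35 = 165.
Subtract triples: 0 + 0 + 0 + 1 = 1.
By inclusion–exclusion the count is 680 − 810 + 165 − 1 = 34.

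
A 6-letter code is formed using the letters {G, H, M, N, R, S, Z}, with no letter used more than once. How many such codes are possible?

5040

This is a permutation of 6 out of 7: P(7,6) = 7!/1!.
That product is 7 × 6 × 5 × 4 × 3 × 2 = 5040.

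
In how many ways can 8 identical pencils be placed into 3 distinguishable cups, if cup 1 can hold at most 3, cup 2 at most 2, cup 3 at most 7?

11

Without the upper bounds there are C(10,2) = 45 ways to split 8 among 3 cups.
Subtract solutions that violate a single cap (substitute x_i' = x_i − (cap_i+1)): x_1 ≥ 4 gives C(6,2) = 15; x_2 ≥ 3 gives C(7,2) = 21; x_3 ≥ 8 gives C(2,2) = 1. Together 37.
Add back pairs where two caps are both exceeded: 3 + 0 + 0 = 3.
By inclusion–exclusion the count is 45 − 37 + 3 = 11.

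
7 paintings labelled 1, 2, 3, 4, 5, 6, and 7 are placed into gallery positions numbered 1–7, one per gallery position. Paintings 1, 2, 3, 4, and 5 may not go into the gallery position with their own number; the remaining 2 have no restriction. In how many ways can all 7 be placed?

2428

Let Aᵢ (for 1 ≤ i ≤ 5) be the placements that put painting i in its forbidden gallery position. Any j of these fix j positions, leaving (7−j)! ways to fill the rest, and there are C(5,j) ways to pick which j.
By inclusion–exclusion, the number of valid placements is Σ_{j=0}^{5} (−1)^j C(5,j)·(7−j)!.
Computing: 5040 − 3600 + 1200 − 240 + 30 − 2 = 2428.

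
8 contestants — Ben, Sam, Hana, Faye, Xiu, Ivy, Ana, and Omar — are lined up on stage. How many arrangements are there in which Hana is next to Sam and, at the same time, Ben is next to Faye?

2880

Treat {Hana,Sam} as one block (2 orders) and {Ben,Faye} as another (2 orders).
That leaves 6 units to arrange: 2 × 2 × 6! = 4 × 720 = 2880.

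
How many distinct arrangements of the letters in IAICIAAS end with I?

420

With the last slot taken by I, it remains to arrange the other 7 letters (AICIAAS).
Those 7 letters have A appearing 3 times and I appearing twice, giving (7)!/(3!·2!) = 420.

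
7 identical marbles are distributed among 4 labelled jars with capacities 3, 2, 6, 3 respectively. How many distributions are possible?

46

Ignoring the caps, the number of non-negative solutions to x_1+…+x_4 = 7 is C(10,3) = 120.
Subtract solutions that violate a single cap (substitute x_i' = x_i − (cap_i+1)): x_1 ≥ 4 gives C(6,3) = 20; x_2 ≥ 3 gives C(7,3) = 35; x_3 ≥ 7 gives C(3,3) = 1; x_4 ≥ 4 gives C(6,3) = 20. Together 76.
Add back pairs where two caps are both exceeded: 1 + 0 + 0 + 0 + 1 + 0 = 2.
By inclusion–exclusion the count is 120 − 76 + 2 = 46.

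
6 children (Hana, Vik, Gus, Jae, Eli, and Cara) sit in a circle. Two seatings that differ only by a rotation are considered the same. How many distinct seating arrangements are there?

120

Seat Hana anywhere (absorbing the rotational symmetry), then permute the other 5: (5)! = 120.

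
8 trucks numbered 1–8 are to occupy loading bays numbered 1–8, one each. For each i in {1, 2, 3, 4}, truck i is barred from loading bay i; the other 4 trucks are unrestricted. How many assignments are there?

Let Aᵢ (for 1 ≤ i ≤ 4) be the placements that put truck i in its forbidden loading bay. Any j of these fix j positions, leaving (8−j)! ways to fill the rest, and there are C(4,j) ways to pick which j.
By inclusion–exclusion, the number of valid placements is Σ_{j=0}^{4} (−1)^j C(4,j)·(8−j)!.
Computing: 40320 − 20160 + 4320 − 480 + 24 = 24024.

24024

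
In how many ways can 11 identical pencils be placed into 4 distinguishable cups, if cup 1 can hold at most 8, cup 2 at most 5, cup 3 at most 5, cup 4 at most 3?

Ignoring the caps, the number of non-negative solutions to x_1+…+x_4 = 11 is C(14,3) = 364.
Subtract solutions that violate a single cap (substitute x_i' = x_i − (cap_i+1)): x_1 ≥ 9 gives C(5,3) = 10; x_2 ≥ 6 gives C(8,3) = 56; x_3 ≥ 6 gives C(8,3) = 56; x_4 ≥ 4 gives C(10,3) = 120. Together 242.
Add back pairs where two caps are both exceeded: 0 + 0 + 0 + 0 + 4 + 4 = 8.
By inclusion–exclusion the count is 364 − 242 + 8 = 130.

130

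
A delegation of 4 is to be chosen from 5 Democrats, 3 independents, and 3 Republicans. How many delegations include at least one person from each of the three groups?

180

Unrestricted: C(11,4) = 330 ways to pick any 4 of the 11.
Subtract selections that omit an entire group: no Democrats → C(6,4) = 15; no independents → C(8,4) = 70; no Republicans → C(8,4) = 70.
Add back selections omitting two groups (i.e. drawn from a single group): C(5,4) + C(3,4) + C(3,4) = 5.
By inclusion–exclusion: 330 − 155 + 5 = 180.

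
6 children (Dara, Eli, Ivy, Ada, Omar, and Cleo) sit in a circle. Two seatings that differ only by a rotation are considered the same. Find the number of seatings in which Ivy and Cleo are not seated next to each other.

72

All circular seatings of 6 people number (5)! = 120.
Seatings with Ivy beside Cleo: treat them as a block with 2 internal orders, giving 2 × (4)! = 48.
Subtracting, 120 − 48 = 72.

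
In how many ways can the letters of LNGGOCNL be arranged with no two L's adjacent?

There are 8!/(2!·2!·2!) = 5040 arrangements of LNGGOCNL in total.
If the two L's are adjacent, glue them into one block, leaving 7 items to arrange: (7)!/(2!·2!) = 1260 ways.
Hence 5040 − 1260 = 3780.

3780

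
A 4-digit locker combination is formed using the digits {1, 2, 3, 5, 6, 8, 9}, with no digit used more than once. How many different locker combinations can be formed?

840

Choose and order 4 of the 7 symbols: the first digit has 7 options, the next 6, then 5, 4.
That product is 7 × 6 × 5 × 4 = 840.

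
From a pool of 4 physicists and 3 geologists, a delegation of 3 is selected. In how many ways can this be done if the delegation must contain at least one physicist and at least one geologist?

30

Unrestricted: C(7,3) = 35 ways to pick any 3 of the 7.
Subtract selections that omit an entire group: no physicists → C(3,3) = 1; no geologists → C(4,3) = 4.
Both groups omitted at once is impossible, so 35 − 5 = 30.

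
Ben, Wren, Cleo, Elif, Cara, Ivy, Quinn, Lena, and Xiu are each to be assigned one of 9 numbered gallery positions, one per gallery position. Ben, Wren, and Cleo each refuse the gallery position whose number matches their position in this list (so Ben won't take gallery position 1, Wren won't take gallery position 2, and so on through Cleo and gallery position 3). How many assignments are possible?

Let Aᵢ (for i ∈ {1, 2, 3}) be the placements that put person i in their forbidden gallery position. Any j of these fix j positions, leaving (9−j)! ways to fill the rest, and there are C(3,j) ways to pick which j.
By inclusion–exclusion, the number of valid placements is Σ_{j=0}^{3} (−1)^j C(3,j)·(9−j)!.
Computing: 362880 − 120960 + 15120 − 720 = 256320.

256320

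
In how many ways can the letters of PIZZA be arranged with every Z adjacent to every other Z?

24

Treat the 2 copies of Z as a single block. The multiset to arrange is then {ZZ, A, I, P}, 4 items in all.
All 4 items are distinct, so there are (4)! = 24 arrangements.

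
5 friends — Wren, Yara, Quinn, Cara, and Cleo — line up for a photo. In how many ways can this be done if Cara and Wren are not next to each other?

Of the 5! = 120 arrangements, those with Cara and Wren adjacent number 2 × 4! = 48 (treat the pair as a block with 2 internal orders).
So 120 − 48 = 72 arrangements keep them apart.

72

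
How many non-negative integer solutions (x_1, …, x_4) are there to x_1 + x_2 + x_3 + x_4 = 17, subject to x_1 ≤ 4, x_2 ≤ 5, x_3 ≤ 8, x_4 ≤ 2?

By stars and bars, unrestricted non-negative solutions to x_1+…+x_4 = 17 number C(17+3,3) = 1140.
Subtract solutions that violate a single cap (substitute x_i' = x_i − (cap_i+1)): x_1 ≥ 5 gives C(15,3) = 455; x_2 ≥ 6 gives C(14,3) = 364; x_3 ≥ 9 gives C(11,3) = 165; x_4 ≥ 3 gives C(17,3) = 680. Together 1664.
Add back pairs where two caps are both exceeded: 84 + 20 + 220 + 10 + 165 + 56 = 555.
Subtract triples: 0 + 20 + 1 + 0 = 21.
By inclusion–exclusion the count is 1140 − 1664 + 555 − 21 = 10.

10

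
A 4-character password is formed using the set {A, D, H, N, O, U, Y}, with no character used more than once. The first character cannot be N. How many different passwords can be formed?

720

The first character has 7−1 = 6 choices (anything except N).
The remaining 3 characters are filled from the other 6 symbols without repetition: 6 × 5 × 4 = 120.
Total: 6 × 120 = 720.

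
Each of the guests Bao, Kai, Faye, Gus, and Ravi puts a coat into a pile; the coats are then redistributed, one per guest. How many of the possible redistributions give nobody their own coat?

44

Count assignments avoiding every fixed point. For any j of the 5 guests fixed to their own coat, the other 5−j can be arranged in (5−j)! ways.
By inclusion–exclusion this is Σ_{j=0}^{5} (−1)^j C(5,j)·(5−j)!.
Computing: 120 − 120 + 60 − 20 + 5 − 1 = 44.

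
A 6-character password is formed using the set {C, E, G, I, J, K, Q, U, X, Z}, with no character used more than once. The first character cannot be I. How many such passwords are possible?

The first character has 10−1 = 9 choices (anything except I).
The remaining 5 characters are filled from the other 9 symbols without repetition: 9 × 8 × 7 × 6 × 5 = 15120.
Total: 9 × 15120 = 136080.

136080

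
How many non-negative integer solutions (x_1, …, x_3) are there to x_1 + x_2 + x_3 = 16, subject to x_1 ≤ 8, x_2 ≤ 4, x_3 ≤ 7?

10

Ignoring the caps, the number of non-negative solutions to x_1+…+x_3 = 16 is C(18,2) = 153.
Subtract solutions that violate a single cap (substitute x_i' = x_i − (cap_i+1)): x_1 ≥ 9 gives C(9,2) = 36; x_2 ≥ 5 gives C(13,2) = 78; x_3 ≥ 8 gives C(10,2) = 45. Together 159.
Add back pairs where two caps are both exceeded: 6 + 0 + 10 = 16.
By inclusion–exclusion the count is 153 − 159 + 16 = 10.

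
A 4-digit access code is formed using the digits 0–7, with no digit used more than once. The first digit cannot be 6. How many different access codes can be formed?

The first digit has 8−1 = 7 choices (anything except 6).
The remaining 3 digits are filled from the other 7 symbols without repetition: 7 × 6 × 5 = 210.
Total: 7 × 210 = 1470.

1470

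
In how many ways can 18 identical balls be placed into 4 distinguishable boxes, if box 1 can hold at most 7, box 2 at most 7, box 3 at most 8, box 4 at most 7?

294

By stars and bars, unrestricted non-negative solutions to x_1+…+x_4 = 18 number C(18+3,3) = 1330.
Subtract solutions that violate a single cap (substitute x_i' = x_i − (cap_i+1)): x_1 ≥ 8 gives C(13,3) = 286; x_2 ≥ 8 gives C(13,3) = 286; x_3 ≥ 9 gives C(12,3) = 220; x_4 ≥ 8 gives C(13,3) = 286. Together 1078.
Add back pairs where two caps are both exceeded: 10 + 4 + 10 + 4 + 10 + 4 = 42.
By inclusion–exclusion the count is 1330 − 1078 + 42 = 294.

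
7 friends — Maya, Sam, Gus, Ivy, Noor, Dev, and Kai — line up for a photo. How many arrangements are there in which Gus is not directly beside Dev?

There are 7! = 5040 arrangements in all. If Gus and Dev are adjacent, merging them into one block gives 2·(6)! = 1440 arrangements.
Complementary counting: 5040 − 1440 = 3600.

3600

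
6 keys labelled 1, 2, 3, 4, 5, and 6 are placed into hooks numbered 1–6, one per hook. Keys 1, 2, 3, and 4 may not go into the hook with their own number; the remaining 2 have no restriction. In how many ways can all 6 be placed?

Let Aᵢ (for 1 ≤ i ≤ 4) be the placements that put key i in its forbidden hook. Any j of these fix j positions, leaving (6−j)! ways to fill the rest, and there are C(4,j) ways to pick which j.
By inclusion–exclusion, the number of valid placements is Σ_{j=0}^{4} (−1)^j C(4,j)·(6−j)!.
Computing: 720 − 480 + 144 − 24 + 2 = 362.

362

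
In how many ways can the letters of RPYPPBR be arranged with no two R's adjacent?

Total arrangements of RPYPPBR: 7!/(3!·2!) = 420.
Arrangements with the R's together: treat RR as one letter, giving (6)!/(3!) = 120.
Subtracting, 420 − 120 = 300 arrangements keep the R's apart.

300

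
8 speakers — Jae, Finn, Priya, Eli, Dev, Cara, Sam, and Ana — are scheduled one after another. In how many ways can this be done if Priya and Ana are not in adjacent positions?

30240

There are 8! = 40320 arrangements in all. If Priya and Ana are adjacent, merging them into one block gives 2·(7)! = 10080 arrangements.
So 40320 − 10080 = 30240 arrangements keep them apart.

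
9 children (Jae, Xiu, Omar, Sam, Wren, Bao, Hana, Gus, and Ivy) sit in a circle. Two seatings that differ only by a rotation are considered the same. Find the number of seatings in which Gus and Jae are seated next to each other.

Glue Gus and Jae into a block (2 internal orders). Seating 8 units around a circle gives (7)! arrangements.
So 2 × (7)! = 2 × 5040 = 10080.

10080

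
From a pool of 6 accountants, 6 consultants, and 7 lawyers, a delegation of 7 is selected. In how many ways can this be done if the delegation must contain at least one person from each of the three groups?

46165

With no constraint there are C(19,7) = 50388 possible selections.
Selections missing a whole group: no accountants → C(13,7) = 1716; no consultants → C(13,7) = 1716; no lawyers → C(12,7) = 792.
Add back selections omitting two groups (i.e. drawn from a single group): C(6,7) + C(6,7) + C(7,7) = 1.
By inclusion–exclusion: 50388 − 4224 + 1 = 46165.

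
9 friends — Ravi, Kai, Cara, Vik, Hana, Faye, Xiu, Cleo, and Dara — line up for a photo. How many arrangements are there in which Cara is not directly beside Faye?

There are 9! = 362880 arrangements in all. If Cara and Faye are adjacent, merging them into one block gives 2·(8)! = 80640 arrangements.
Complementary counting: 362880 − 80640 = 282240.

282240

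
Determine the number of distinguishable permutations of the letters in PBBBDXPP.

Letter multiplicities in PBBBDXPP: B×3, D×1, P×3, X×1.
So there are 8! / (3!·3!) = 1120 distinguishable arrangements.

1120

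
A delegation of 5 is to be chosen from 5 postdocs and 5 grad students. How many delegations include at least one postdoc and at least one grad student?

250

Total 5-person selections from all 10: C(10,5) = 252.
Selections missing a whole group: no postdocs → C(5,5) = 1; no grad students → C(5,5) = 1.
Both groups omitted at once is impossible, so 252 − 2 = 250.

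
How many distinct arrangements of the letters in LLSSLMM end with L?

With the last slot taken by L, it remains to arrange the other 6 letters (LSSLMM).
Those 6 letters have L appearing twice, M appearing twice, and S appearing twice, giving (6)!/(2!·2!·2!) = 90.

90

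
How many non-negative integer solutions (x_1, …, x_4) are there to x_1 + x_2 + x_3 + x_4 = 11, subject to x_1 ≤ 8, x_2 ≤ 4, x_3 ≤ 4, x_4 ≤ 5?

136

By stars and bars, unrestricted non-negative solutions to x_1+…+x_4 = 11 number C(11+3,3) = 364.
Subtract solutions that violate a single cap (substitute x_i' = x_i − (cap_i+1)): x_1 ≥ 9 gives C(5,3) = 10; x_2 ≥ 5 gives C(9,3) = 84; x_3 ≥ 5 gives C(9,3) = 84; x_4 ≥ 6 gives C(8,3) = 56. Together 234.
Add back pairs where two caps are both exceeded: 0 + 0 + 0 + 4 + 1 + 1 = 6.
By inclusion–exclusion the count is 364 − 234 + 6 = 136.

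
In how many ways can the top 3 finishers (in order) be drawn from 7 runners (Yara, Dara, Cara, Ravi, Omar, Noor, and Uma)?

210

There are 7 choices for 1st place, 6 for 2nd, and 5 for 3rd.
That gives 7 × 6 × 5 = 210.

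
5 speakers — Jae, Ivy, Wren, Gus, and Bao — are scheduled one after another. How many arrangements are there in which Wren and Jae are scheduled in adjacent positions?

48

Glue Wren and Jae into one block (2 internal orders), leaving 4 units to arrange in a row.
That gives 2 × 4! = 2 × 24 = 48.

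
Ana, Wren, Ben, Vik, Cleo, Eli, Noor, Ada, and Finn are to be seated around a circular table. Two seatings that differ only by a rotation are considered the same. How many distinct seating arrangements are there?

Fix one person's seat to break rotational symmetry; the remaining 8 people can be arranged in (8)! = 40320 ways.

40320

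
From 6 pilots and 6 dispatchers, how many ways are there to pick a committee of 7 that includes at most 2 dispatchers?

96

Split by how many dispatchers are chosen (0 through 2).
Sum: C(6,0)·C(6,7) + C(6,1)·C(6,6) + C(6,2)·C(6,5) = 0 + 6 + 90 = 96.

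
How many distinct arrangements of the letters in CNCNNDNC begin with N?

Fix N in the first position and arrange the remaining 7 letters.
Those 7 letters have C appearing 3 times and N appearing 3 times, giving (7)!/(3!·3!) = 140.

140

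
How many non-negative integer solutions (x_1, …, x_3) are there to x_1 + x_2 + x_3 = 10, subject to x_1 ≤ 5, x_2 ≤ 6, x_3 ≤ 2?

9

Ignoring the caps, the number of non-negative solutions to x_1+…+x_3 = 10 is C(12,2) = 66.
Subtract solutions that violate a single cap (substitute x_i' = x_i − (cap_i+1)): x_1 ≥ 6 gives C(6,2) = 15; x_2 ≥ 7 gives C(5,2) = 10; x_3 ≥ 3 gives C(9,2) = 36. Together 61.
Add back pairs where two caps are both exceeded: 0 + 3 + 1 = 4.
By inclusion–exclusion the count is 66 − 61 + 4 = 9.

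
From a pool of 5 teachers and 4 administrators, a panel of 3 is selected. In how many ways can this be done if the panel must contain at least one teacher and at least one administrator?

70

Unrestricted: C(9,3) = 84 ways to pick any 3 of the 9.
Selections missing a whole group: no teachers → C(4,3) = 4; no administrators → C(5,3) = 10.
Both groups omitted at once is impossible, so 84 − 14 = 70.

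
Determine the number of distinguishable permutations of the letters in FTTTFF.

FTTTFF has 6 letters with F appearing 3 times and T appearing 3 times.
Dividing 6! = 720 by 3!·3! = 36 for the repeated letters gives 20.

20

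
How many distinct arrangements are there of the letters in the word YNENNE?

60

The 6 letters of YNENNE have repeats: E appearing twice and N appearing 3 times.
Dividing 6! = 720 by 3!·2! = 12 for the repeated letters gives 60.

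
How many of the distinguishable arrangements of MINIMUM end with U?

Fix U in the last position and arrange the remaining 6 letters.
Those 6 letters have I appearing twice and M appearing 3 times, giving (6)!/(3!·2!) = 60.

60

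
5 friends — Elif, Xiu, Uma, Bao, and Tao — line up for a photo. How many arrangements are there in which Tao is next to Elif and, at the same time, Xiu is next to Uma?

Treat {Tao,Elif} as one block (2 orders) and {Xiu,Uma} as another (2 orders).
That leaves 3 units to arrange: 2 × 2 × 3! = 4 × 6 = 24.

24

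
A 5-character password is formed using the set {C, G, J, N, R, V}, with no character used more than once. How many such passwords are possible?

720

With no repetition, fill the 5 characters in order: 6 choices, then 5, down to 2.
6 × 5 × 4 × 3 × 2 = 720.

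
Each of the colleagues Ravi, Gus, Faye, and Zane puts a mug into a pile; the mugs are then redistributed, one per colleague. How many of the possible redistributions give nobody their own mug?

This is the derangement count D_4: permutations of 4 items with no fixed point.
By inclusion–exclusion this is Σ_{j=0}^{4} (−1)^j C(4,j)·(4−j)!.
Computing: 24 − 24 + 12 − 4 + 1 = 9.

9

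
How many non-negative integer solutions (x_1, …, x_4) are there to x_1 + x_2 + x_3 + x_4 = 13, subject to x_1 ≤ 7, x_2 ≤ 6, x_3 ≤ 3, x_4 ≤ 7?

162

Without the upper bounds there are C(16,3) = 560 ways to split 13 among 4 variables.
Subtract solutions that violate a single cap (substitute x_i' = x_i − (cap_i+1)): x_1 ≥ 8 gives C(8,3) = 56; x_2 ≥ 7 gives C(9,3) = 84; x_3 ≥ 4 gives C(12,3) = 220; x_4 ≥ 8 gives C(8,3) = 56. Together 416.
Add back pairs where two caps are both exceeded: 0 + 4 + 0 + 10 + 0 + 4 = 18.
By inclusion–exclusion the count is 560 − 416 + 18 = 162.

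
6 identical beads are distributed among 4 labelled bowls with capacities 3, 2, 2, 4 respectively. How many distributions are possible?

31

By stars and bars, unrestricted non-negative solutions to x_1+…+x_4 = 6 number C(6+3,3) = 84.
Subtract solutions that violate a single cap (substitute x_i' = x_i − (cap_i+1)): x_1 ≥ 4 gives C(5,3) = 10; x_2 ≥ 3 gives C(6,3) = 20; x_3 ≥ 3 gives C(6,3) = 20; x_4 ≥ 5 gives C(4,3) = 4. Together 54.
Add back pairs where two caps are both exceeded: 0 + 0 + 0 + 1 + 0 + 0 = 1.
By inclusion–exclusion the count is 84 − 54 + 1 = 31.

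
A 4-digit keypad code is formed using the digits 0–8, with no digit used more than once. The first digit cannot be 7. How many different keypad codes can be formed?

The first digit has 9−1 = 8 choices (anything except 7).
The remaining 3 digits are filled from the other 8 symbols without repetition: 8 × 7 × 6 = 336.
Total: 8 × 336 = 2688.

2688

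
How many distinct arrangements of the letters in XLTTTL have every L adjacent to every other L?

Treat the 2 copies of L as a single block. The multiset to arrange is then {LL, T, T, T, X}, 5 items in all.
That gives (5)!/(3!) = 20 arrangements.

20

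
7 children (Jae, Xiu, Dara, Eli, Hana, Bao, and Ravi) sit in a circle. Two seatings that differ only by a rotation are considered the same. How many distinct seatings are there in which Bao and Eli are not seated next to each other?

All circular seatings of 7 people number (6)! = 720.
Those with Bao next to Eli: fuse the pair into one unit and seat 6 units around a circle — 2·(5)! = 240.
Subtracting, 720 − 240 = 480.

480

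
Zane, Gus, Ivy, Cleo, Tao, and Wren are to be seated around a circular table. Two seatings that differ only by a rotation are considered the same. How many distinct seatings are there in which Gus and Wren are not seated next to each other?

72

All circular seatings of 6 people number (5)! = 120.
Seatings with Gus beside Wren: treat them as a block with 2 internal orders, giving 2 × (4)! = 48.
Subtracting, 120 − 48 = 72.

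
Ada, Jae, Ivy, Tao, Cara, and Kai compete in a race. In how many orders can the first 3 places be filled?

There are 6 choices for 1st place, 5 for 2nd, and 4 for 3rd.
That gives 6 × 5 × 4 = 120.

120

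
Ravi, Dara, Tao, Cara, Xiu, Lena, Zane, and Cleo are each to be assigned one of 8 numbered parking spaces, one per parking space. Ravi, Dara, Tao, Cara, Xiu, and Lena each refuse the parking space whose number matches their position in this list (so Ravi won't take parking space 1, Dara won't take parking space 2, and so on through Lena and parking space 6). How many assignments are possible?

Let Aᵢ (for 1 ≤ i ≤ 6) be the placements that put person i in their forbidden parking space. Any j of these fix j positions, leaving (8−j)! ways to fill the rest, and there are C(6,j) ways to pick which j.
By inclusion–exclusion, the number of valid placements is Σ_{j=0}^{6} (−1)^j C(6,j)·(8−j)!.
Computing: 40320 − 30240 + 10800 − 2400 + 360 − 36 + 2 = 18806.

18806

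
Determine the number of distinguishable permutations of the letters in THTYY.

30

Letter multiplicities in THTYY: H×1, T×2, Y×2.
The number of distinct arrangements is 5!/(2!·2!) = 120/4 = 30.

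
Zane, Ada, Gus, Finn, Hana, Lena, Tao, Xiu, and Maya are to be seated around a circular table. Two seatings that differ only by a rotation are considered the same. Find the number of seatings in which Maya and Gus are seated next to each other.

Glue Maya and Gus into a block (2 internal orders). Seating 8 units around a circle gives (7)! arrangements.
So 2 × (7)! = 2 × 5040 = 10080.

10080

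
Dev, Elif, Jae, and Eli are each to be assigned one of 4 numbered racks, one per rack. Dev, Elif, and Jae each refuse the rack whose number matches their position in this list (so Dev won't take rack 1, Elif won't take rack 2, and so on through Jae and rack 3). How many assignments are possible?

11

Let Aᵢ (for i ∈ {1, 2, 3}) be the placements that put person i in their forbidden rack. Any j of these fix j positions, leaving (4−j)! ways to fill the rest, and there are C(3,j) ways to pick which j.
By inclusion–exclusion, the number of valid placements is Σ_{j=0}^{3} (−1)^j C(3,j)·(4−j)!.
Computing: 24 − 18 + 6 − 1 = 11.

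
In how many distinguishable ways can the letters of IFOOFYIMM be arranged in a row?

22680

IFOOFYIMM has 9 letters with F appearing twice, I appearing twice, M appearing twice, and O appearing twice.
Dividing 9! = 362880 by 2!·2!·2!·2! = 16 for the repeated letters gives 22680.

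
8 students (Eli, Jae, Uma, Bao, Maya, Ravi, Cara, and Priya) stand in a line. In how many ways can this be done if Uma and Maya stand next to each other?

10080

Place the 6 others and the Uma-Maya pair as 7 objects in a line; the pair has 2 internal arrangements.
So the count is 2·(7)! = 10080.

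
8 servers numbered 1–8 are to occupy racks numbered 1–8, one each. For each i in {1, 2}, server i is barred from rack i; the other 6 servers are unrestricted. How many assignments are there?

Let Aᵢ (for i ∈ {1, 2}) be the placements that put server i in its forbidden rack. Any j of these fix j positions, leaving (8−j)! ways to fill the rest, and there are C(2,j) ways to pick which j.
By inclusion–exclusion, the number of valid placements is Σ_{j=0}^{2} (−1)^j C(2,j)·(8−j)!.
Computing: 40320 − 10080 + 720 = 30960.

30960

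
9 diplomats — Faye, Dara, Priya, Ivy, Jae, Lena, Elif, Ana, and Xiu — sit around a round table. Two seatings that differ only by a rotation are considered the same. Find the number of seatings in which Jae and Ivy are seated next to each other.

10080

Treat {Jae, Ivy} as one unit (2 internal orders) and seat the resulting 8 units around the table: (7)! circular arrangements.
So 2 × (7)! = 2 × 5040 = 10080.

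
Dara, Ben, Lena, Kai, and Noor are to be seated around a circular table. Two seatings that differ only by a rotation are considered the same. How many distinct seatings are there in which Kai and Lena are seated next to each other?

12

Treat {Kai, Lena} as one unit (2 internal orders) and seat the resulting 4 units around the table: (3)! circular arrangements.
So 2 × (3)! = 2 × 6 = 12.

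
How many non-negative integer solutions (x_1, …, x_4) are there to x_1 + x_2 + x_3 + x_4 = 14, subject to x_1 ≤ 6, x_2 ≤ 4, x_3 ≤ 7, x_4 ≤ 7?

190

By stars and bars, unrestricted non-negative solutions to x_1+…+x_4 = 14 number C(14+3,3) = 680.
Subtract solutions that violate a single cap (substitute x_i' = x_i − (cap_i+1)): x_1 ≥ 7 gives C(10,3) = 120; x_2 ≥ 5 gives C(12,3) = 220; x_3 ≥ 8 gives C(9,3) = 84; x_4 ≥ 8 gives C(9,3) = 84. Together 508.
Add back pairs where two caps are both exceeded: 10 + 0 + 0 + 4 + 4 + 0 = 18.
By inclusion–exclusion the count is 680 − 508 + 18 = 190.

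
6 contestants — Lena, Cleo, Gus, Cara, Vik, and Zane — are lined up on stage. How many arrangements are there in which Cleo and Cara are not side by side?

There are 6! = 720 arrangements in all. If Cleo and Cara are adjacent, merging them into one block gives 2·(5)! = 240 arrangements.
Complementary counting: 720 − 240 = 480.

480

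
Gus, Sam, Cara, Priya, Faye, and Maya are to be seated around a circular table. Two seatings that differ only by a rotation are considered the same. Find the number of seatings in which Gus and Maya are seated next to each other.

48

Glue Gus and Maya into a block (2 internal orders). Seating 5 units around a circle gives (4)! arrangements.
So 2 × (4)! = 2 × 24 = 48.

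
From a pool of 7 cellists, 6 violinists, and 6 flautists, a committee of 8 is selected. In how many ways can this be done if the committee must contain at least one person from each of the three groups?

72513

Total 8-person selections from all 19: C(19,8) = 75582.
Subtract selections that omit an entire group: no cellists → C(12,8) = 495; no violinists → C(13,8) = 1287; no flautists → C(13,8) = 1287.
Add back selections omitting two groups (i.e. drawn from a single group): C(7,8) + C(6,8) + C(6,8) = 0.
By inclusion–exclusion: 75582 − 3069 + 0 = 72513.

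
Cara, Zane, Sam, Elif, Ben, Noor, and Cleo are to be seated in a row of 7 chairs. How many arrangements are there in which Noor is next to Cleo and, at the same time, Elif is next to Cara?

Treat {Noor,Cleo} as one block (2 orders) and {Elif,Cara} as another (2 orders).
That leaves 5 units to arrange: 2 × 2 × 5! = 4 × 120 = 480.

480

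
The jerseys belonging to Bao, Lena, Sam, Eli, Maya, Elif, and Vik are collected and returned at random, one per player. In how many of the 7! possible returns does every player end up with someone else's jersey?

This is the derangement count D_7: permutations of 7 items with no fixed point.
By inclusion–exclusion this is Σ_{j=0}^{7} (−1)^j C(7,j)·(7−j)!.
Computing: 5040 − 5040 + 2520 − 840 + 210 − 42 + 7 − 1 = 1854.

1854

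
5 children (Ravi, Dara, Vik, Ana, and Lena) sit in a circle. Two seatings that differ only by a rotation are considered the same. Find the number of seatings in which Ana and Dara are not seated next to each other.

12

Without the restriction there are (4)! = 24 seatings.
Those with Ana next to Dara: fuse the pair into one unit and seat 4 units around a circle — 2·(3)! = 12.
Subtracting, 24 − 12 = 12.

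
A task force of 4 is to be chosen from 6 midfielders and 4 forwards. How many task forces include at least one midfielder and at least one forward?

With no constraint there are C(10,4) = 210 possible selections.
Selections missing a whole group: no midfielders → C(4,4) = 1; no forwards → C(6,4) = 15.
Both groups omitted at once is impossible, so 210 − 16 = 194.

194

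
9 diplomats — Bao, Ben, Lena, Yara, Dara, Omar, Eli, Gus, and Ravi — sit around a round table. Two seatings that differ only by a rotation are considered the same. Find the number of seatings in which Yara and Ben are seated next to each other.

Treat {Yara, Ben} as one unit (2 internal orders) and seat the resulting 8 units around the table: (7)! circular arrangements.
So 2 × (7)! = 2 × 5040 = 10080.

10080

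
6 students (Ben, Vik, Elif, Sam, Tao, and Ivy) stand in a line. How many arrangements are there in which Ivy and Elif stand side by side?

240

Glue Ivy and Elif into one block (2 internal orders), leaving 5 units to arrange in a row.
That gives 2 × 5! = 2 × 120 = 240.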